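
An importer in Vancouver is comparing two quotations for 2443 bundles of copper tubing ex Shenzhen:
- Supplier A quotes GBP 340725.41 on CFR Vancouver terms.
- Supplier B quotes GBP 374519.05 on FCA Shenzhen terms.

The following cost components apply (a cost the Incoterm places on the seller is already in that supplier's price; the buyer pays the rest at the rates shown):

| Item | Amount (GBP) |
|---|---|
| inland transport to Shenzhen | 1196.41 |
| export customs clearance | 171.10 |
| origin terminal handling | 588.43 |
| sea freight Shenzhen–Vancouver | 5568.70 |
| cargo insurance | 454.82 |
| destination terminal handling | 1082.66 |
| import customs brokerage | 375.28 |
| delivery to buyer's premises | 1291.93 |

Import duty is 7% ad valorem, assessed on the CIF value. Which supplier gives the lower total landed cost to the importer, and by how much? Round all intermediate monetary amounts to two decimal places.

Supplier A (CFR):
CIF value = CFR price + insurance = 340725.41 + 454.82 = 341180.23
Import duty = 341180.23 × 7% = 23882.62
Buyer bears (A): 454.82 + 1082.66 + 375.28 + 1291.93 = 3204.69
Landed cost (A) = invoice 340725.41 + 3204.69 + duty 23882.62 = 367812.72
Supplier B (FCA):
CIF value = FCA price + origin terminal + freight + insurance = 374519.05 + 588.43 + 5568.70 + 454.82 = 381131.00
Import duty = 381131.00 × 7% = 26679.17
Buyer bears (B): 588.43 + 5568.70 + 454.82 + 1082.66 + 375.28 + 1291.93 = 9361.82
Landed cost (B) = invoice 374519.05 + 9361.82 + duty 26679.17 = 410560.04
Difference = |367812.72 − 410560.04| = 42747.32

Supplier A is cheaper by GBP 42747.32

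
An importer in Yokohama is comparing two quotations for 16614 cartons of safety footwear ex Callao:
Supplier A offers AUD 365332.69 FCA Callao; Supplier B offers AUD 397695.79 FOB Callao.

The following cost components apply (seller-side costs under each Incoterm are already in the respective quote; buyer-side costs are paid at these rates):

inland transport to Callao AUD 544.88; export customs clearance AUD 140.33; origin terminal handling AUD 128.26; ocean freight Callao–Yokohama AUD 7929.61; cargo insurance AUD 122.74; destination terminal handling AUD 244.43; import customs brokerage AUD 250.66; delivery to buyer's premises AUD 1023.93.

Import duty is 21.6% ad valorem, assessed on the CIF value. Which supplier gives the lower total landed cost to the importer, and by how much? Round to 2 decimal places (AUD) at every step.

Supplier A (FCA):
CIF value = FCA price + origin terminal + freight + insurance = 365332.69 + 128.26 + 7929.61 + 122.74 = 373513.30
Import duty = 373513.30 × 21.6% = 80678.87
Buyer bears (A): 128.26 + 7929.61 + 122.74 + 244.43 + 250.66 + 1023.93 = 9699.63
Landed cost (A) = invoice 365332.69 + 9699.63 + duty 80678.87 = 455711.19
Supplier B (FOB):
CIF value = FOB price + freight + insurance = 397695.79 + 7929.61 + 122.74 = 405748.14
Import duty = 405748.14 × 21.6% = 87641.60
Buyer bears (B): 7929.61 + 122.74 + 244.43 + 250.66 + 1023.93 = 9571.37
Landed cost (B) = invoice 397695.79 + 9571.37 + duty 87641.60 = 494908.76
Difference = |455711.19 − 494908.76| = 39197.57

Supplier A is cheaper by AUD 39197.57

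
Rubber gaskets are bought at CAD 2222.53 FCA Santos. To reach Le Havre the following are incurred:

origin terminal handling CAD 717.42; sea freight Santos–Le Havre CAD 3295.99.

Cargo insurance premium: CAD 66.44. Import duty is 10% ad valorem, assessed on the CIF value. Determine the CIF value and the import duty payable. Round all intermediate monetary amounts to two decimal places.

CIF value: CAD 6302.38; import duty: CAD 630.24

CIF = FCA price + pre-shipment costs + freight + insurance
CIF = 2222.53 + 717.42 + 3295.99 + 66.44 = 6302.38
Import duty = 6302.38 × 10% = 630.24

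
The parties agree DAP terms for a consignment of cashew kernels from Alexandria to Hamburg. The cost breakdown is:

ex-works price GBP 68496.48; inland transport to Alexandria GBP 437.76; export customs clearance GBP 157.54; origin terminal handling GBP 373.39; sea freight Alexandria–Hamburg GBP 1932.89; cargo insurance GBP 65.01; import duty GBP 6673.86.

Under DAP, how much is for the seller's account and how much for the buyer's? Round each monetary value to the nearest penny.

DAP: the seller bears all costs to the named destination except import duty and clearance.
Seller's account: goods 68496.48 + inland to port 437.76 + export clearance 157.54 + origin terminal 373.39 + freight 1932.89 + insurance 65.01 = 71463.07
Buyer's account: duty 6673.86 = 6673.86

Seller: GBP 71463.07; buyer: GBP 6673.86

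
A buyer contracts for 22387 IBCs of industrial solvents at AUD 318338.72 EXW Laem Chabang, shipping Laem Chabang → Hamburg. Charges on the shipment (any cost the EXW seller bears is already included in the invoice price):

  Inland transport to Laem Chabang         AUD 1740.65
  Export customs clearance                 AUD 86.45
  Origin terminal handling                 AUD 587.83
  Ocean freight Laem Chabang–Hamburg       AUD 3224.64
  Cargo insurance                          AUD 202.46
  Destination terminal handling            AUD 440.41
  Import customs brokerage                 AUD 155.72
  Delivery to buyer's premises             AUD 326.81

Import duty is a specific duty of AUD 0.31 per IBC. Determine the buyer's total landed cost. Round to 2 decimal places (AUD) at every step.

Total landed cost: AUD 332043.66

EXW: the seller makes goods available at their premises; the buyer bears all onward costs.
CIF value = EXW price + inland to port + export clearance + origin terminal + freight + insurance = 318338.72 + 1740.65 + 86.45 + 587.83 + 3224.64 + 202.46 = 324180.75
Import duty = 22387 × 0.31 = 6939.97
Buyer bears: inland to port 1740.65 + export clearance 86.45 + origin terminal 587.83 + freight 3224.64 + insurance 202.46 + destination terminal 440.41 + brokerage 155.72 + delivery 326.81 + duty 6939.97 = 13704.94
Landed cost = invoice 318338.72 + 13704.94 = 332043.66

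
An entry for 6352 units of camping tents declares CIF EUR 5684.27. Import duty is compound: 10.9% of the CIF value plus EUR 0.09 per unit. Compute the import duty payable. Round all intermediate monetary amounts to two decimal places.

Import duty: EUR 1191.27

Ad valorem component: 5684.27 × 10.9% = 619.59
Specific component: 6352 × 0.09 = 571.68
Import duty = 619.59 + 571.68 = 1191.27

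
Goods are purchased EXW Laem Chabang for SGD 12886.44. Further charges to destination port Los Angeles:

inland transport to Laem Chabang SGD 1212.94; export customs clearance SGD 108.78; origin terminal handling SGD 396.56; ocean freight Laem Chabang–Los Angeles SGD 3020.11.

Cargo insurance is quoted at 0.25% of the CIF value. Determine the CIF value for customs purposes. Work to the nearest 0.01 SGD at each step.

CIF value: SGD 17669.00

Let C be the CIF value. C = EXW price + pre-shipment costs + freight + 0.25% × C
C − 0.25% × C = 12886.44 + 1212.94 + 108.78 + 396.56 + 3020.11
0.9975 × C = 17624.83
C = 17624.83 / 0.9975 = 17669.00
Insurance premium = 0.25% × 17669.00 = 44.17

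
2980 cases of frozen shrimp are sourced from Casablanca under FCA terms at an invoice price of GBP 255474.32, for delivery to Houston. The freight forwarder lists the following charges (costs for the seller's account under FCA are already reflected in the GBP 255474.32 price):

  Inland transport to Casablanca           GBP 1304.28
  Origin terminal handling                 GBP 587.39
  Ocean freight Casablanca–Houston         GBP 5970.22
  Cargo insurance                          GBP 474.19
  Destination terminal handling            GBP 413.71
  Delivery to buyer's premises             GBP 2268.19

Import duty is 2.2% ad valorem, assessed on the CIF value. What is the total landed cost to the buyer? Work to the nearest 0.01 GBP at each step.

FCA: the seller delivers export-cleared goods to the carrier; the buyer bears costs from that point.
Already in the invoice (seller's account under FCA): inland to port — exclude.
CIF value = FCA price + origin terminal + freight + insurance = 255474.32 + 587.39 + 5970.22 + 474.19 = 262506.12
Import duty = 262506.12 × 2.2% = 5775.13
Buyer bears: origin terminal 587.39 + freight 5970.22 + insurance 474.19 + destination terminal 413.71 + delivery 2268.19 + duty 5775.13 = 15488.83
Landed cost = invoice 255474.32 + 15488.83 = 270963.15

Total landed cost: GBP 270963.15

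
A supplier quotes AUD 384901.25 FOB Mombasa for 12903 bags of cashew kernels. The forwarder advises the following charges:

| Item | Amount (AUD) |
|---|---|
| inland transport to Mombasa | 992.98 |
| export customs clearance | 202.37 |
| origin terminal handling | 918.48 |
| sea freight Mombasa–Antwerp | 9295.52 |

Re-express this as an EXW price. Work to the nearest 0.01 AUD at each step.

Not relevant to the conversion: freight — on the buyer under both terms; not part of either seller's price.
From FOB to EXW, the seller no longer bears: inland to port, export clearance, origin terminal.
EXW price = 384901.25 − 992.98 − 202.37 − 918.48 = 382787.42

EXW price: AUD 382787.42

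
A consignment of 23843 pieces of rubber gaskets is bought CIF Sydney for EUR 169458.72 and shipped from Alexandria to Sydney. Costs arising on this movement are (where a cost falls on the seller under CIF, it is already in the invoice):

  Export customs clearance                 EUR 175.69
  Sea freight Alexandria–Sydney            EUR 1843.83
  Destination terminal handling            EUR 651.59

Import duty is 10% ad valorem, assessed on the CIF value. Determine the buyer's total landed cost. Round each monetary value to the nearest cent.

CIF: the seller pays costs through ocean freight and marine insurance to the destination port.
Already in the invoice (seller's account under CIF): export clearance, freight — exclude.
The CIF price already equals the CIF value: 169458.72
Import duty = 169458.72 × 10% = 16945.87
Buyer bears: destination terminal 651.59 + duty 16945.87 = 17597.46
Landed cost = invoice 169458.72 + 17597.46 = 187056.18

Total landed cost: EUR 187056.18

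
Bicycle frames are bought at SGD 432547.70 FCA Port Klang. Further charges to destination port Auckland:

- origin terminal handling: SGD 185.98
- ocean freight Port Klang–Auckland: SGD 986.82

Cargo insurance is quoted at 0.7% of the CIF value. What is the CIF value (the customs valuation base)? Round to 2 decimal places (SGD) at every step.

Let C be the CIF value. C = FCA price + pre-shipment costs + freight + 0.7% × C
C − 0.7% × C = 432547.70 + 185.98 + 986.82
0.993 × C = 433720.50
C = 433720.50 / 0.993 = 436777.95
Insurance premium = 0.7% × 436777.95 = 3057.45

CIF value: SGD 436777.95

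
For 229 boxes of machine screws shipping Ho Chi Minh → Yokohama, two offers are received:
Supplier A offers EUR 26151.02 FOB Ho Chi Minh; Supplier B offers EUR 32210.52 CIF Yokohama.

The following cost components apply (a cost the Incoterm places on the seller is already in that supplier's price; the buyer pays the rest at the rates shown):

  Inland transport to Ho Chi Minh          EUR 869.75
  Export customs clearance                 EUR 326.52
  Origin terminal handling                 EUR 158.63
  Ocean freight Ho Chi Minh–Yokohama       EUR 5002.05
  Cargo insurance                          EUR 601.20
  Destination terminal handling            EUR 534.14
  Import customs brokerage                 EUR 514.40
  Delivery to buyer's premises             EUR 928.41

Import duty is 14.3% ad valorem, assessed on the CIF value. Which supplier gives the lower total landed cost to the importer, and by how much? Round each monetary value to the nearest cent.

Supplier A (FOB):
CIF value = FOB price + freight + insurance = 26151.02 + 5002.05 + 601.20 = 31754.27
Import duty = 31754.27 × 14.3% = 4540.86
Buyer bears (A): 5002.05 + 601.20 + 534.14 + 514.40 + 928.41 = 7580.20
Landed cost (A) = invoice 26151.02 + 7580.20 + duty 4540.86 = 38272.08
Supplier B (CIF):
The CIF price already equals the CIF value: 32210.52
Import duty = 32210.52 × 14.3% = 4606.10
Buyer bears (B): 534.14 + 514.40 + 928.41 = 1976.95
Landed cost (B) = invoice 32210.52 + 1976.95 + duty 4606.10 = 38793.57
Difference = |38272.08 − 38793.57| = 521.49

Supplier A is cheaper by EUR 521.49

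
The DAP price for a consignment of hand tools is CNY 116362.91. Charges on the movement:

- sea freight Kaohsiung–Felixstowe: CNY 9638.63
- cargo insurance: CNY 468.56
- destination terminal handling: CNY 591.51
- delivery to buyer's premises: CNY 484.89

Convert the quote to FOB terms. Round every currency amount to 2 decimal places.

From DAP to FOB, the seller no longer bears: freight, insurance, destination terminal, delivery.
FOB price = 116362.91 − 9638.63 − 468.56 − 591.51 − 484.89 = 105179.32

FOB price: CNY 105179.32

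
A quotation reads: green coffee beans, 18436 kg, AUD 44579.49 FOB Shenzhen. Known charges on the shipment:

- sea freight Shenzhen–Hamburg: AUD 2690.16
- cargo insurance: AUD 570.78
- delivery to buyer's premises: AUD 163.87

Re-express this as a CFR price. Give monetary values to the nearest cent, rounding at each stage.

Not relevant to the conversion: delivery, insurance — on the buyer under both terms; not part of either seller's price.
From FOB to CFR, the seller additionally bears: freight.
CFR price = 44579.49 + 2690.16 = 47269.65

CFR price: AUD 47269.65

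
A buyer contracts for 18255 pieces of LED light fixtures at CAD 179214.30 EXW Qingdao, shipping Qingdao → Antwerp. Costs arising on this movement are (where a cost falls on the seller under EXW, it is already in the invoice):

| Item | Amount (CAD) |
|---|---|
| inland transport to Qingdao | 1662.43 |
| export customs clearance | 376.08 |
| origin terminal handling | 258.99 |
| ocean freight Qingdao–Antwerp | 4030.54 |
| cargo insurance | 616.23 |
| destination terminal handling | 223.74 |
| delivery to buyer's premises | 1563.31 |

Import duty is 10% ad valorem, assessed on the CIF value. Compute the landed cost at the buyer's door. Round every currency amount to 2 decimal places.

Total landed cost: CAD 206561.48

EXW: the seller makes goods available at their premises; the buyer bears all onward costs.
CIF value = EXW price + inland to port + export clearance + origin terminal + freight + insurance = 179214.30 + 1662.43 + 376.08 + 258.99 + 4030.54 + 616.23 = 186158.57
Import duty = 186158.57 × 10% = 18615.86
Buyer bears: inland to port 1662.43 + export clearance 376.08 + origin terminal 258.99 + freight 4030.54 + insurance 616.23 + destination terminal 223.74 + delivery 1563.31 + duty 18615.86 = 27347.18
Landed cost = invoice 179214.30 + 27347.18 = 206561.48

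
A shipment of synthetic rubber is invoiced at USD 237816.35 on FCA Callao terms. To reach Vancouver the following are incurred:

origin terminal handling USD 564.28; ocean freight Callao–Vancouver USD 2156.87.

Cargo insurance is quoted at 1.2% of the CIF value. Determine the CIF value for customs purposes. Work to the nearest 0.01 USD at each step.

CIF value: USD 243459.01

Let C be the CIF value. C = FCA price + pre-shipment costs + freight + 1.2% × C
C − 1.2% × C = 237816.35 + 564.28 + 2156.87
0.988 × C = 240537.50
C = 240537.50 / 0.988 = 243459.01
Insurance premium = 1.2% × 243459.01 = 2921.51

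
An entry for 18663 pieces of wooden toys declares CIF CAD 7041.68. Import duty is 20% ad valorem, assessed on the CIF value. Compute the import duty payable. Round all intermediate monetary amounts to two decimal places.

Import duty = 7041.68 × 20% = 1408.34

Import duty: CAD 1408.34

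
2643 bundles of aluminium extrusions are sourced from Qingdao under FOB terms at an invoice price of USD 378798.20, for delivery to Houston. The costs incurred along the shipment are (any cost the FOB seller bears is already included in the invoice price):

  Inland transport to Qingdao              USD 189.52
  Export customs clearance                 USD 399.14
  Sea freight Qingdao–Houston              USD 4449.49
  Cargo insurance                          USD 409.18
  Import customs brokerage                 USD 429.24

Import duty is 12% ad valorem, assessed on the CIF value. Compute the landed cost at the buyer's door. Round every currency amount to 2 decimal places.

Total landed cost: USD 430124.93

FOB: the seller bears costs until goods are on board at the origin port; the buyer bears freight, insurance and all costs thereafter.
Already in the invoice (seller's account under FOB): inland to port, export clearance — exclude.
CIF value = FOB price + freight + insurance = 378798.20 + 4449.49 + 409.18 = 383656.87
Import duty = 383656.87 × 12% = 46038.82
Buyer bears: freight 4449.49 + insurance 409.18 + brokerage 429.24 + duty 46038.82 = 51326.73
Landed cost = invoice 378798.20 + 51326.73 = 430124.93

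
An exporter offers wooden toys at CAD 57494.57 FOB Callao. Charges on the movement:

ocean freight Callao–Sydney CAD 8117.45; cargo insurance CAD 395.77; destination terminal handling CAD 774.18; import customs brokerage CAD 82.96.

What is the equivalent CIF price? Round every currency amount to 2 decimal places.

Not relevant to the conversion: brokerage, destination terminal — on the buyer under both terms; not part of either seller's price.
From FOB to CIF, the seller additionally bears: freight, insurance.
CIF price = 57494.57 + 8117.45 + 395.77 = 66007.79

CIF price: CAD 66007.79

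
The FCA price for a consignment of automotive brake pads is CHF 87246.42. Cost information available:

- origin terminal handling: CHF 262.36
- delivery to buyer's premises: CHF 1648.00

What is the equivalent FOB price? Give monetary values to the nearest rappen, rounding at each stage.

FOB price: CHF 87508.78

Not relevant to the conversion: delivery — on the buyer under both terms; not part of either seller's price.
From FCA to FOB, the seller additionally bears: origin terminal.
FOB price = 87246.42 + 262.36 = 87508.78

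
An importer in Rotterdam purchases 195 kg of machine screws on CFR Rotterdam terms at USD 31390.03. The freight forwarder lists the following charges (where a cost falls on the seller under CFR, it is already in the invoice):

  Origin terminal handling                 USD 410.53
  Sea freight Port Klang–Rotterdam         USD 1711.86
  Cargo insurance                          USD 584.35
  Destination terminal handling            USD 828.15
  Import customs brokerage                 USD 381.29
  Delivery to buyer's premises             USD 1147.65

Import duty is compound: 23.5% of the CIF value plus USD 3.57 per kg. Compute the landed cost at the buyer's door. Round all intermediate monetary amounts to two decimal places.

Total landed cost: USD 42541.60

CFR: the seller pays costs through ocean freight to the destination port, but not insurance.
Already in the invoice (seller's account under CFR): origin terminal, freight — exclude.
CIF value = CFR price + insurance = 31390.03 + 584.35 = 31974.38
Ad valorem component: 31974.38 × 23.5% = 7513.98
Specific component: 195 × 3.57 = 696.15
Import duty = 7513.98 + 696.15 = 8210.13
Buyer bears: insurance 584.35 + destination terminal 828.15 + brokerage 381.29 + delivery 1147.65 + duty 8210.13 = 11151.57
Landed cost = invoice 31390.03 + 11151.57 = 42541.60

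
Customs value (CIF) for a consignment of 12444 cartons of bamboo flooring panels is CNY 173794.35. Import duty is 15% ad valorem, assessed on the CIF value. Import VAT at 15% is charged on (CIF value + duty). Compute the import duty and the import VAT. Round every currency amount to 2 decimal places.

Import duty: CNY 26069.15; import VAT: CNY 29979.53

Import duty = 173794.35 × 15% = 26069.15
VAT base = CIF + duty = 173794.35 + 26069.15 = 199863.50
Import VAT = 199863.50 × 15% = 29979.53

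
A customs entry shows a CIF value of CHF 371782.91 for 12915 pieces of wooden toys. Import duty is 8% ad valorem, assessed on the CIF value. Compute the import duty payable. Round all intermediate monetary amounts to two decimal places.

Import duty: CHF 29742.63

Import duty = 371782.91 × 8% = 29742.63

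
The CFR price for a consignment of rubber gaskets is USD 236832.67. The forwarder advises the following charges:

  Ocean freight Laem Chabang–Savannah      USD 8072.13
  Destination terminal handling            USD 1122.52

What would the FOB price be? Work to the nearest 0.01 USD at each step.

Not relevant to the conversion: destination terminal — on the buyer under both terms; not part of either seller's price.
From CFR to FOB, the seller no longer bears: freight.
FOB price = 236832.67 − 8072.13 = 228760.54

FOB price: USD 228760.54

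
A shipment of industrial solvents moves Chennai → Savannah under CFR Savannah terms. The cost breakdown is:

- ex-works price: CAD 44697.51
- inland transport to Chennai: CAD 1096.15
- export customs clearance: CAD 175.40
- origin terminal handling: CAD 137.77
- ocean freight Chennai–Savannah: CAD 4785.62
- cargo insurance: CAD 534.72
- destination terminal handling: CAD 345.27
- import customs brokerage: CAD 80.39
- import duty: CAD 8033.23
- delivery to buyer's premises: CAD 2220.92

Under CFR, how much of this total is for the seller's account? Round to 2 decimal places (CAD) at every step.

Seller's account: CAD 50892.45

CFR: the seller pays costs through ocean freight to the destination port, but not insurance.
Seller's account: goods 44697.51 + inland to port 1096.15 + export clearance 175.40 + origin terminal 137.77 + freight 4785.62 = 50892.45
Buyer's account: insurance 534.72 + destination terminal 345.27 + brokerage 80.39 + duty 8033.23 + delivery 2220.92 = 11214.53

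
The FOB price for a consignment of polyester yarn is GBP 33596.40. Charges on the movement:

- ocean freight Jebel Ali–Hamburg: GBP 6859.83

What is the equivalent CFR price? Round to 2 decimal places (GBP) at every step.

From FOB to CFR, the seller additionally bears: freight.
CFR price = 33596.40 + 6859.83 = 40456.23

CFR price: GBP 40456.23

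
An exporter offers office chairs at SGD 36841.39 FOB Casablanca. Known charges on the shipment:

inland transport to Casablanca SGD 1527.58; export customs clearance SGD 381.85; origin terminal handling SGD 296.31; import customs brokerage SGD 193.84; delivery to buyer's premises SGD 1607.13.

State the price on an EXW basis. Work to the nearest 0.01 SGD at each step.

Not relevant to the conversion: brokerage, delivery — on the buyer under both terms; not part of either seller's price.
From FOB to EXW, the seller no longer bears: inland to port, export clearance, origin terminal.
EXW price = 36841.39 − 1527.58 − 381.85 − 296.31 = 34635.65

EXW price: SGD 34635.65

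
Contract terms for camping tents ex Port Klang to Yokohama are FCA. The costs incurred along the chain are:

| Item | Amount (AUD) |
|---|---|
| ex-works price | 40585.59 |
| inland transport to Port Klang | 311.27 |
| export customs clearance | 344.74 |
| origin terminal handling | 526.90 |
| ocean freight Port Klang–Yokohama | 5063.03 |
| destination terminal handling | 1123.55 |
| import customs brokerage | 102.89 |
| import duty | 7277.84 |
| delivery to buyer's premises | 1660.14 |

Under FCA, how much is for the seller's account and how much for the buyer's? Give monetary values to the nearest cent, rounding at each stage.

FCA: the seller delivers export-cleared goods to the carrier; the buyer bears costs from that point.
Seller's account: goods 40585.59 + inland to port 311.27 + export clearance 344.74 = 41241.60
Buyer's account: origin terminal 526.90 + freight 5063.03 + destination terminal 1123.55 + brokerage 102.89 + duty 7277.84 + delivery 1660.14 = 15754.35

Seller: AUD 41241.60; buyer: AUD 15754.35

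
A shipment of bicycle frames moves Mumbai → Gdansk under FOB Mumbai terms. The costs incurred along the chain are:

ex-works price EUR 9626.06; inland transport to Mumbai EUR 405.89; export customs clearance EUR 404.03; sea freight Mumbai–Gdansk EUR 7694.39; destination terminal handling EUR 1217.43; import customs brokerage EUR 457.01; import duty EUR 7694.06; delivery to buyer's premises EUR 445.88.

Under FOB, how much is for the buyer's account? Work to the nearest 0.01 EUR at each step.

Buyer's account: EUR 17508.77

FOB: the seller bears costs until goods are on board at the origin port; the buyer bears freight, insurance and all costs thereafter.
Seller's account: goods 9626.06 + inland to port 405.89 + export clearance 404.03 = 10435.98
Buyer's account: freight 7694.39 + destination terminal 1217.43 + brokerage 457.01 + duty 7694.06 + delivery 445.88 = 17508.77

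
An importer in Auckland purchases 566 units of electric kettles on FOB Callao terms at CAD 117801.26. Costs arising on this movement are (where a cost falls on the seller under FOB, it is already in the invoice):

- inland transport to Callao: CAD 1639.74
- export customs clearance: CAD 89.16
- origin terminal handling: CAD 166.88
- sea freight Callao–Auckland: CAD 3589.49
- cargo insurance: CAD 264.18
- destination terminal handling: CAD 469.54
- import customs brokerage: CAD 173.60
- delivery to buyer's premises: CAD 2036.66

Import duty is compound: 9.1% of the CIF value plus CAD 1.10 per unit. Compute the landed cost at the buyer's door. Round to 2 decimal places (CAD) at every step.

FOB: the seller bears costs until goods are on board at the origin port; the buyer bears freight, insurance and all costs thereafter.
Already in the invoice (seller's account under FOB): inland to port, export clearance, origin terminal — exclude.
CIF value = FOB price + freight + insurance = 117801.26 + 3589.49 + 264.18 = 121654.93
Ad valorem component: 121654.93 × 9.1% = 11070.60
Specific component: 566 × 1.10 = 622.60
Import duty = 11070.60 + 622.60 = 11693.20
Buyer bears: freight 3589.49 + insurance 264.18 + destination terminal 469.54 + brokerage 173.60 + delivery 2036.66 + duty 11693.20 = 18226.67
Landed cost = invoice 117801.26 + 18226.67 = 136027.93

Total landed cost: CAD 136027.93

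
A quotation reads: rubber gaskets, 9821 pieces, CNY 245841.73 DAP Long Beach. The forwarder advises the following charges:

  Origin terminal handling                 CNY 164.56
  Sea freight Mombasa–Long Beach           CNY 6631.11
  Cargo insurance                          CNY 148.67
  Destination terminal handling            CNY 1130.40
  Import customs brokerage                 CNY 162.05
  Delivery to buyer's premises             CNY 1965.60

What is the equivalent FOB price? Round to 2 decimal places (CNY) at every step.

FOB price: CNY 235965.95

Not relevant to the conversion: origin terminal — on the seller under both DAP and FOB; already in the DAP price and stays in the FOB price. brokerage — on the buyer under both terms; not part of either seller's price.
From DAP to FOB, the seller no longer bears: freight, insurance, destination terminal, delivery.
FOB price = 245841.73 − 6631.11 − 148.67 − 1130.40 − 1965.60 = 235965.95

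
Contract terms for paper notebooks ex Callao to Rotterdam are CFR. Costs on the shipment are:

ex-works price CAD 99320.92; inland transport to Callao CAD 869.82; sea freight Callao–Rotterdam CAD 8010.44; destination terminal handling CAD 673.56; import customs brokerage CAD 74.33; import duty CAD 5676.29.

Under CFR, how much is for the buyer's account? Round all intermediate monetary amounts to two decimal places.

Buyer's account: CAD 6424.18

CFR: the seller pays costs through ocean freight to the destination port, but not insurance.
Seller's account: goods 99320.92 + inland to port 869.82 + freight 8010.44 = 108201.18
Buyer's account: destination terminal 673.56 + brokerage 74.33 + duty 5676.29 = 6424.18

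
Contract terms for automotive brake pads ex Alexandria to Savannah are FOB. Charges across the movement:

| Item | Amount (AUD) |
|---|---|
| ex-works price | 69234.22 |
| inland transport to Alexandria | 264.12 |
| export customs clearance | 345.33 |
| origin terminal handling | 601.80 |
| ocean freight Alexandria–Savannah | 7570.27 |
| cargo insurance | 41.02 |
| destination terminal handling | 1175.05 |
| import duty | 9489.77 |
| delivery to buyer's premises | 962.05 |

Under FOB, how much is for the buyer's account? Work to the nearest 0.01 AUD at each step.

Buyer's account: AUD 19238.16

FOB: the seller bears costs until goods are on board at the origin port; the buyer bears freight, insurance and all costs thereafter.
Seller's account: goods 69234.22 + inland to port 264.12 + export clearance 345.33 + origin terminal 601.80 = 70445.47
Buyer's account: freight 7570.27 + insurance 41.02 + destination terminal 1175.05 + duty 9489.77 + delivery 962.05 = 19238.16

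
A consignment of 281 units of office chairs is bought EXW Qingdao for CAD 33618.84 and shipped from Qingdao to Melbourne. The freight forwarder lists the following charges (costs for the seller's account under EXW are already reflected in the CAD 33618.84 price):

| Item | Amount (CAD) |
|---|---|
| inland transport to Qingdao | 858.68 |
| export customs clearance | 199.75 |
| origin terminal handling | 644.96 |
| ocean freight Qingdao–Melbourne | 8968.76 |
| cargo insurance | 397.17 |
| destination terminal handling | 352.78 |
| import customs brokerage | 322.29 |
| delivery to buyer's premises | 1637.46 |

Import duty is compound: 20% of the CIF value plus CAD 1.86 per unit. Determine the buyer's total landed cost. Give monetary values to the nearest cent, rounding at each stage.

Total landed cost: CAD 56460.98

EXW: the seller makes goods available at their premises; the buyer bears all onward costs.
CIF value = EXW price + inland to port + export clearance + origin terminal + freight + insurance = 33618.84 + 858.68 + 199.75 + 644.96 + 8968.76 + 397.17 = 44688.16
Ad valorem component: 44688.16 × 20% = 8937.63
Specific component: 281 × 1.86 = 522.66
Import duty = 8937.63 + 522.66 = 9460.29
Buyer bears: inland to port 858.68 + export clearance 199.75 + origin terminal 644.96 + freight 8968.76 + insurance 397.17 + destination terminal 352.78 + brokerage 322.29 + delivery 1637.46 + duty 9460.29 = 22842.14
Landed cost = invoice 33618.84 + 22842.14 = 56460.98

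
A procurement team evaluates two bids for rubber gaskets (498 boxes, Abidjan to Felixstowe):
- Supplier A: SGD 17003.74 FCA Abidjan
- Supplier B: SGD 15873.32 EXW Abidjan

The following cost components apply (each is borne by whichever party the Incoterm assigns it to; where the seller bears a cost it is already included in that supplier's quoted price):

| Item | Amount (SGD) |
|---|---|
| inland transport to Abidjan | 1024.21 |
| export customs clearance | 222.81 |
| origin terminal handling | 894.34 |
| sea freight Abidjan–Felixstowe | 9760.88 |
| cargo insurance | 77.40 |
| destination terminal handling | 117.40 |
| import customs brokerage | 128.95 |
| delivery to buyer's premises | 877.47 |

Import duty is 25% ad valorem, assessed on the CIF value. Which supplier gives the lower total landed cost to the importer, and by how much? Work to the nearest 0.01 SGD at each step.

Supplier A (FCA):
CIF value = FCA price + origin terminal + freight + insurance = 17003.74 + 894.34 + 9760.88 + 77.40 = 27736.36
Import duty = 27736.36 × 25% = 6934.09
Buyer bears (A): 894.34 + 9760.88 + 77.40 + 117.40 + 128.95 + 877.47 = 11856.44
Landed cost (A) = invoice 17003.74 + 11856.44 + duty 6934.09 = 35794.27
Supplier B (EXW):
CIF value = EXW price + inland to port + export clearance + origin terminal + freight + insurance = 15873.32 + 1024.21 + 222.81 + 894.34 + 9760.88 + 77.40 = 27852.96
Import duty = 27852.96 × 25% = 6963.24
Buyer bears (B): 1024.21 + 222.81 + 894.34 + 9760.88 + 77.40 + 117.40 + 128.95 + 877.47 = 13103.46
Landed cost (B) = invoice 15873.32 + 13103.46 + duty 6963.24 = 35940.02
Difference = |35794.27 − 35940.02| = 145.75

Supplier A is cheaper by SGD 145.75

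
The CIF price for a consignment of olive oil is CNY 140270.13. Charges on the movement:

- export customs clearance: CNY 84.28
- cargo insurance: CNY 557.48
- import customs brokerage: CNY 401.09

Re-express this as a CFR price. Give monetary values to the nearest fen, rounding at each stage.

Not relevant to the conversion: export clearance — on the seller under both CIF and CFR; already in the CIF price and stays in the CFR price. brokerage — on the buyer under both terms; not part of either seller's price.
From CIF to CFR, the seller no longer bears: insurance.
CFR price = 140270.13 − 557.48 = 139712.65

CFR price: CNY 139712.65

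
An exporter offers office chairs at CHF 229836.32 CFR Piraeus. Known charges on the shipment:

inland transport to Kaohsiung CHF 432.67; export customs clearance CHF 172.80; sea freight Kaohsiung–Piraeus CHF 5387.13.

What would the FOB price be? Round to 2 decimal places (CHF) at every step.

Not relevant to the conversion: inland to port, export clearance — on the seller under both CFR and FOB; already in the CFR price and stays in the FOB price.
From CFR to FOB, the seller no longer bears: freight.
FOB price = 229836.32 − 5387.13 = 224449.19

FOB price: CHF 224449.19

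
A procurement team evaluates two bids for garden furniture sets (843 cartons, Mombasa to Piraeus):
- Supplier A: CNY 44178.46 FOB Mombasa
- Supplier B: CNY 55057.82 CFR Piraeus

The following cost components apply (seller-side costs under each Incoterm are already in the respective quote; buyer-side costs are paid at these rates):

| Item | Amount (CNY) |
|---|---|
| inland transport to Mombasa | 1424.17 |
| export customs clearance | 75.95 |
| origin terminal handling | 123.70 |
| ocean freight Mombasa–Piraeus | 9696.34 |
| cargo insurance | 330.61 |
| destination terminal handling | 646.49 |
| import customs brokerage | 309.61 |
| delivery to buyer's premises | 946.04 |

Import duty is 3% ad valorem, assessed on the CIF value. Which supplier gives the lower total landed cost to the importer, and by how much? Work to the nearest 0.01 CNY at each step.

Supplier A (FOB):
CIF value = FOB price + freight + insurance = 44178.46 + 9696.34 + 330.61 = 54205.41
Import duty = 54205.41 × 3% = 1626.16
Buyer bears (A): 9696.34 + 330.61 + 646.49 + 309.61 + 946.04 = 11929.09
Landed cost (A) = invoice 44178.46 + 11929.09 + duty 1626.16 = 57733.71
Supplier B (CFR):
CIF value = CFR price + insurance = 55057.82 + 330.61 = 55388.43
Import duty = 55388.43 × 3% = 1661.65
Buyer bears (B): 330.61 + 646.49 + 309.61 + 946.04 = 2232.75
Landed cost (B) = invoice 55057.82 + 2232.75 + duty 1661.65 = 58952.22
Difference = |57733.71 − 58952.22| = 1218.51

Supplier A is cheaper by CNY 1218.51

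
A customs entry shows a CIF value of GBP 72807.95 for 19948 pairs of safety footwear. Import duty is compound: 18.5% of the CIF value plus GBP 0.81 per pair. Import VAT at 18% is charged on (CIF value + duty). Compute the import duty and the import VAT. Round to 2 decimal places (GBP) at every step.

Ad valorem component: 72807.95 × 18.5% = 13469.47
Specific component: 19948 × 0.81 = 16157.88
Import duty = 13469.47 + 16157.88 = 29627.35
VAT base = CIF + duty = 72807.95 + 29627.35 = 102435.30
Import VAT = 102435.30 × 18% = 18438.35

Import duty: GBP 29627.35; import VAT: GBP 18438.35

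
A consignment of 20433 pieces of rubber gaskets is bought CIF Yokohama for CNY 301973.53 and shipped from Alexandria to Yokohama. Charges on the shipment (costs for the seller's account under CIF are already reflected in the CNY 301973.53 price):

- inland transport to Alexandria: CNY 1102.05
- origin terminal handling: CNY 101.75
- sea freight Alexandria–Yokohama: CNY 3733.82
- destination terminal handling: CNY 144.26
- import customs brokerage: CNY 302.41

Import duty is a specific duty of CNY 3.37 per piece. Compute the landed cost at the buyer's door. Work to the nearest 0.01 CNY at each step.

CIF: the seller pays costs through ocean freight and marine insurance to the destination port.
Already in the invoice (seller's account under CIF): inland to port, origin terminal, freight — exclude.
The CIF price already equals the CIF value: 301973.53
Import duty = 20433 × 3.37 = 68859.21
Buyer bears: destination terminal 144.26 + brokerage 302.41 + duty 68859.21 = 69305.88
Landed cost = invoice 301973.53 + 69305.88 = 371279.41

Total landed cost: CNY 371279.41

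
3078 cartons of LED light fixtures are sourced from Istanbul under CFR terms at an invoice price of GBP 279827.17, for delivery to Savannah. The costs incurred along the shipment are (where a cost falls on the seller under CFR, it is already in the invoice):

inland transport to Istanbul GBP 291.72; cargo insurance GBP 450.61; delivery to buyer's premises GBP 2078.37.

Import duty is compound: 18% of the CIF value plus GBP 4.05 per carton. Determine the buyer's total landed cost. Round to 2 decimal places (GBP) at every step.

CFR: the seller pays costs through ocean freight to the destination port, but not insurance.
Already in the invoice (seller's account under CFR): inland to port — exclude.
CIF value = CFR price + insurance = 279827.17 + 450.61 = 280277.78
Ad valorem component: 280277.78 × 18% = 50450.00
Specific component: 3078 × 4.05 = 12465.90
Import duty = 50450.00 + 12465.90 = 62915.90
Buyer bears: insurance 450.61 + delivery 2078.37 + duty 62915.90 = 65444.88
Landed cost = invoice 279827.17 + 65444.88 = 345272.05

Total landed cost: GBP 345272.05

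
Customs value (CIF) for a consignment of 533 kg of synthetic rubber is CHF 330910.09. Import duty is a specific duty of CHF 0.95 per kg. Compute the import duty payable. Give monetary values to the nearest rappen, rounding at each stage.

Import duty: CHF 506.35

Import duty = 533 × 0.95 = 506.35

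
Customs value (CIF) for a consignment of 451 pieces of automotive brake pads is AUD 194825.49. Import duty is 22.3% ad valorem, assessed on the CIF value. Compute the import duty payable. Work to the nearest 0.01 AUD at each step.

Import duty = 194825.49 × 22.3% = 43446.08

Import duty: AUD 43446.08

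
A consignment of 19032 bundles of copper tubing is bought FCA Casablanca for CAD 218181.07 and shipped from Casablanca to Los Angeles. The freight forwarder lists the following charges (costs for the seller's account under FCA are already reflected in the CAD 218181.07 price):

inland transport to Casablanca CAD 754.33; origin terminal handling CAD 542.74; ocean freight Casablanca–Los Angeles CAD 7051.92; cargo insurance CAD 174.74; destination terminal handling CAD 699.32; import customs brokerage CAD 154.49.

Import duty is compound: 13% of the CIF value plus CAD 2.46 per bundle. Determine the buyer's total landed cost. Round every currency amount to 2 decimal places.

Total landed cost: CAD 302996.56

FCA: the seller delivers export-cleared goods to the carrier; the buyer bears costs from that point.
Already in the invoice (seller's account under FCA): inland to port — exclude.
CIF value = FCA price + origin terminal + freight + insurance = 218181.07 + 542.74 + 7051.92 + 174.74 = 225950.47
Ad valorem component: 225950.47 × 13% = 29373.56
Specific component: 19032 × 2.46 = 46818.72
Import duty = 29373.56 + 46818.72 = 76192.28
Buyer bears: origin terminal 542.74 + freight 7051.92 + insurance 174.74 + destination terminal 699.32 + brokerage 154.49 + duty 76192.28 = 84815.49
Landed cost = invoice 218181.07 + 84815.49 = 302996.56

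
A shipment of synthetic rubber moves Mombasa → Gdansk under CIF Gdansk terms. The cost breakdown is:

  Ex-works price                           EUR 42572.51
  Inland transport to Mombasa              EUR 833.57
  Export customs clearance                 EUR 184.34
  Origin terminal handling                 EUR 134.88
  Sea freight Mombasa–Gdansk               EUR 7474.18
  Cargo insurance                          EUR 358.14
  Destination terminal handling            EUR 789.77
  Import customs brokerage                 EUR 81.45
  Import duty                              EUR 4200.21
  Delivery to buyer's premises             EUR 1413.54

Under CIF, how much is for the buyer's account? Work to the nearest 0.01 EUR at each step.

Buyer's account: EUR 6484.97

CIF: the seller pays costs through ocean freight and marine insurance to the destination port.
Seller's account: goods 42572.51 + inland to port 833.57 + export clearance 184.34 + origin terminal 134.88 + freight 7474.18 + insurance 358.14 = 51557.62
Buyer's account: destination terminal 789.77 + brokerage 81.45 + duty 4200.21 + delivery 1413.54 = 6484.97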